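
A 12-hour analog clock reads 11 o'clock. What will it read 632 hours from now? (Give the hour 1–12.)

632 = 52·12 + 8, so 632 mod 12 = 8.
11 + 8 → 7 on a 12-hour dial.

7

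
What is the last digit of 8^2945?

8

Powers of 8 mod 10 repeat with period 4: 8, 4, 2, 6.
2945 leaves remainder 1 on division by 4, so 8^2945 ends in 8.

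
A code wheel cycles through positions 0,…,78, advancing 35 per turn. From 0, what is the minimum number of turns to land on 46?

60

35⁻¹ ≡ 70 (mod 79) because 35·70 = 2450 = 31·79 + 1.
So x ≡ 70·46 = 3220 ≡ 60 (mod 79).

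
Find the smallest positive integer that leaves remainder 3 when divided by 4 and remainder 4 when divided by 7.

x ≡ 3 (mod 4) gives x ∈ {3, 7, 11}.
The first of these with x mod 7 = 4 is 11.

11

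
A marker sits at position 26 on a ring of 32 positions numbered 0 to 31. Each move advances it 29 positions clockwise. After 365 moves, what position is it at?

365·29 = 10585.
10585 − 330·32 = 25, so 10585 ≡ 25 (mod 32).
(26 + 25) mod 32 = 19.

19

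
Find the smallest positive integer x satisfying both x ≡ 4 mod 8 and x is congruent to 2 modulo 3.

x ≡ 2 (mod 3) gives x ∈ {2, 5, 8, 11, 14, 17, 20}.
The first of these with x mod 8 = 4 is 20.

20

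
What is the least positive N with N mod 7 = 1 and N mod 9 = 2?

29

Since 9·4 ≡ 1 (mod 7), take x = 2 + 9·((1−2)·4 mod 7) = 2 + 9·3 = 29.
Check: 29 mod 7 = 1, 29 mod 9 = 2.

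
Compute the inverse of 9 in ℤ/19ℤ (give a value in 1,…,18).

19 = 2·9 + 1
9 = 9·1 + 0
Back-substituting gives 9·17 ≡ 1 (mod 19).

17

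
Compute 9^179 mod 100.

Successive squares of 9 mod 100: 9^1≡9, 9^2≡81, 9^4≡61, 9^8≡21, 9^16≡41, 9^32≡81, 9^64≡61, 9^128≡21.
179 = 1 + 2 + 16 + 32 + 128, so 9^179 ≡ 9·81·41·81·21 ≡ 89 (mod 100).

89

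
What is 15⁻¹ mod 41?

15·11 = 165 = 4·41 + 1, so 15⁻¹ ≡ 11 (mod 41).

11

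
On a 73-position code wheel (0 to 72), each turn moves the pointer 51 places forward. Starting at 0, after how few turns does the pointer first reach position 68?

50

The inverse of 51 mod 73 is 63 (since 51·63 = 3213 ≡ 1).
So x ≡ 63·68 = 4284 ≡ 50 (mod 73).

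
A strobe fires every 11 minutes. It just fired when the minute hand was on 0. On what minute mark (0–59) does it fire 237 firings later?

27

237·11 = 2607.
2607 − 43·60 = 27, so 2607 ≡ 27 (mod 60).
(0 + 27) mod 60 = 27.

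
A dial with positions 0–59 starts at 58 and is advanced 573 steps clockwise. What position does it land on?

31

573 − 9·60 = 33, so 573 ≡ 33 (mod 60).
(58 + 33) mod 60 = 31.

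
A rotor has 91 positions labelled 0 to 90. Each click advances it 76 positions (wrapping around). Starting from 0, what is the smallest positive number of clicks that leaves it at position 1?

76·6 = 456 = 5·91 + 1, so 76⁻¹ ≡ 6 (mod 91).

6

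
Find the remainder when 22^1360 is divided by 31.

Successive squares of 22 mod 31: 22^1≡22, 22^2≡19, 22^4≡20, 22^8≡28, 22^16≡9, 22^32≡19, 22^64≡20, 22^128≡28, 22^256≡9, 22^512≡19, 22^1024≡20.
Since 1360 = 16 + 64 + 256 + 1024 in binary, 22^1360 ≡ 9·20·9·20 ≡ 5 (mod 31).

5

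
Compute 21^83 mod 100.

By repeated squaring mod 100: 21^1≡21, 21^2≡41, 21^4≡81, 21^8≡61, 21^16≡21, 21^32≡41, 21^64≡81.
Since 83 = 1 + 2 + 16 + 64 in binary, 21^83 ≡ 21·41·21·81 ≡ 61 (mod 100).

61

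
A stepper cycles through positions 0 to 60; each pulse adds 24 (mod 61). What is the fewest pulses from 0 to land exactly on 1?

28

61 = 2·24 + 13
24 = 1·13 + 11
13 = 1·11 + 2
11 = 5·2 + 1
2 = 2·1 + 0
Back-substituting gives 24·28 ≡ 1 (mod 61).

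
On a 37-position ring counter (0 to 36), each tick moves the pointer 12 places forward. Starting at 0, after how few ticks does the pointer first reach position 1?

34

The inverse of 12 mod 37 is 34 (since 12·34 = 408 ≡ 1).
So x ≡ 34·1 = 34 ≡ 34 (mod 37).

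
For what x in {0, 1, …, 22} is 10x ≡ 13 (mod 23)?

22

The inverse of 10 mod 23 is 7 (since 10·7 = 70 ≡ 1).
So x ≡ 7·13 = 91 ≡ 22 (mod 23).
Check: 10·22 = 220 = 9·23 + 13.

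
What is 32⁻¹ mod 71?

32·20 = 640 = 9·71 + 1, so 32⁻¹ ≡ 20 (mod 71).

20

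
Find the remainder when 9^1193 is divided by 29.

Square-and-reduce mod 29: 9^1≡9, 9^2≡23, 9^4≡7, 9^8≡20, 9^16≡23, 9^32≡7, 9^64≡20, 9^128≡23, 9^256≡7, 9^512≡20, 9^1024≡23.
Since 1193 = 1 + 8 + 32 + 128 + 1024 in binary, 9^1193 ≡ 9·20·7·23·23 ≡ 4 (mod 29).

4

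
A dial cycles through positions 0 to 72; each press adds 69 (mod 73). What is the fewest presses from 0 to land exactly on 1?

18

69·18 = 1242 = 17·73 + 1, so 69⁻¹ ≡ 18 (mod 73).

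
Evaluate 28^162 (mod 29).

1

Square-and-reduce mod 29: 28^1≡28, 28^2≡1, 28^4≡1, 28^8≡1, 28^16≡1, 28^32≡1, 28^64≡1, 28^128≡1.
Since 162 = 2 + 32 + 128 in binary, 28^162 ≡ 1·1·1 ≡ 1 (mod 29).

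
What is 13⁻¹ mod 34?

21

34 = 2·13 + 8
13 = 1·8 + 5
8 = 1·5 + 3
5 = 1·3 + 2
3 = 1·2 + 1
2 = 2·1 + 0
Back-substituting gives 13·21 ≡ 1 (mod 34).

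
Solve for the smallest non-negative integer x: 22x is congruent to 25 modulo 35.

The inverse of 22 mod 35 is 8 (since 22·8 = 176 ≡ 1).
So x ≡ 8·25 = 200 ≡ 25 (mod 35).
Check: 22·25 = 550 = 15·35 + 25.

25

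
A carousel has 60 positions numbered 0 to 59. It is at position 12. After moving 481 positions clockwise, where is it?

481 = 8·60 + 1, so 481 mod 60 = 1.
(12 + 1) mod 60 = 13.

13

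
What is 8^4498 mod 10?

4

Last digits of 8^n: 8, 4, 2, 6 (period 4).
4498 leaves remainder 2 on division by 4, so 8^4498 ends in 4.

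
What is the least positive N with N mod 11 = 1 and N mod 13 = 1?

x ≡ 1 (mod 11) gives x ∈ {1}.
The first of these with x mod 13 = 1 is 1.

1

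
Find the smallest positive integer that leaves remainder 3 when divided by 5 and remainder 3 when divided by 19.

3

x ≡ 3 (mod 5) gives x ∈ {3}.
The first of these with x mod 19 = 3 is 3.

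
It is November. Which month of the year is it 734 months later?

734 − 61·12 = 2, so 734 ≡ 2 (mod 12).
November + 2 months → January.

January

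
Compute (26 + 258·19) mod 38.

258·19 = 4902.
4902 mod 38 = 0 (since 129·38 = 4902).
(26 + 0) mod 38 = 26.

26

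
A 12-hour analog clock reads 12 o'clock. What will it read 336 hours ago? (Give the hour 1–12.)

12

Dividing 336 by 12 gives quotient 28 and remainder 0.
12 − 0 → 12 on a 12-hour dial.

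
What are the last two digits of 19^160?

01

Square-and-reduce mod 100: 19^1≡19, 19^2≡61, 19^4≡21, 19^8≡41, 19^16≡81, 19^32≡61, 19^64≡21, 19^128≡41.
Since 160 = 32 + 128 in binary, 19^160 ≡ 61·41 ≡ 1 (mod 100).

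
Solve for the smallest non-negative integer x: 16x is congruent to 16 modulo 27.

1

The inverse of 16 mod 27 is 22 (since 16·22 = 352 ≡ 1).
Multiplying both sides by 22: x ≡ 22·16 = 352 ≡ 1 (mod 27).
Check: 16·1 = 16 = 0·27 + 16.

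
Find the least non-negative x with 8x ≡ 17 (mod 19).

8⁻¹ ≡ 12 (mod 19) because 8·12 = 96 = 5·19 + 1.
So x ≡ 12·17 = 204 ≡ 14 (mod 19).

14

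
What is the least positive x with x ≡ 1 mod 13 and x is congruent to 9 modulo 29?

183

Since 29·9 ≡ 1 (mod 13), take x = 9 + 29·((1−9)·9 mod 13) = 9 + 29·6 = 183.
Check: 183 mod 13 = 1, 183 mod 29 = 9.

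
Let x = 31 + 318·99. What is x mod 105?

318·99 = 31482.
31482 = 299·105 + 87, so 31482 mod 105 = 87.
(31 + 87) mod 105 = 13.

13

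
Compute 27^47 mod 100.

3

Successive squares of 27 mod 100: 27^1≡27, 27^2≡29, 27^4≡41, 27^8≡81, 27^16≡61, 27^32≡21.
47 = 1 + 2 + 4 + 8 + 32, so 27^47 ≡ 27·29·41·81·21 ≡ 3 (mod 100).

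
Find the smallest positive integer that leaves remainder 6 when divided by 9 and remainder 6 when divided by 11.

6

x ≡ 6 (mod 9) gives x ∈ {6}.
The first of these with x mod 11 = 6 is 6.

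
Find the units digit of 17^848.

1

Powers of 7 mod 10 repeat with period 4: 7, 9, 3, 1.
848 mod 4 = 0, so the last digit matches 7^4 = 1.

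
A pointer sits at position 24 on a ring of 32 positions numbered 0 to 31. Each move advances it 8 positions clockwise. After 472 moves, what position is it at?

24

472·8 = 3776.
3776 = 118·32 + 0, so 3776 mod 32 = 0.
(24 + 0) mod 32 = 24.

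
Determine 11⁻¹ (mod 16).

3

11·3 = 33 = 2·16 + 1, so 11⁻¹ ≡ 3 (mod 16).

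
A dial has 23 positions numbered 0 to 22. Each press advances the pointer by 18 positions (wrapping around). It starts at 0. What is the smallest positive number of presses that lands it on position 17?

The inverse of 18 mod 23 is 9 (since 18·9 = 162 ≡ 1).
So x ≡ 9·17 = 153 ≡ 15 (mod 23).
Check: 18·15 = 270 = 11·23 + 17.

15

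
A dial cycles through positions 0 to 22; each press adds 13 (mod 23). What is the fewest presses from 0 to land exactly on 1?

16

23 = 1·13 + 10
13 = 1·10 + 3
10 = 3·3 + 1
3 = 3·1 + 0
Back-substituting gives 13·16 ≡ 1 (mod 23).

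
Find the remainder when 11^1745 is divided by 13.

7

Square-and-reduce mod 13: 11^1≡11, 11^2≡4, 11^4≡3, 11^8≡9, 11^16≡3, 11^32≡9, 11^64≡3, 11^128≡9, 11^256≡3, 11^512≡9, 11^1024≡3.
Since 1745 = 1 + 16 + 64 + 128 + 512 + 1024 in binary, 11^1745 ≡ 11·3·3·9·9·3 ≡ 7 (mod 13).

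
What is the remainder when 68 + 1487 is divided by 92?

83

1487 = 16·92 + 15, so 1487 mod 92 = 15.
(68 + 15) mod 92 = 83.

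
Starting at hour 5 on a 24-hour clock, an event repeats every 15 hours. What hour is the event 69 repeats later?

69·15 = 1035.
1035 = 43·24 + 3, so 1035 mod 24 = 3.
(5 + 3) mod 24 = 8.

8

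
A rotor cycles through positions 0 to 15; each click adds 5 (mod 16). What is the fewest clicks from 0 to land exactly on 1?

5·13 = 65 = 4·16 + 1, so 5⁻¹ ≡ 13 (mod 16).

13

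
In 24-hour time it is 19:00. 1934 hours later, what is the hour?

1934 − 80·24 = 14, so 1934 ≡ 14 (mod 24).
(19 + 14) mod 24 = 9.

9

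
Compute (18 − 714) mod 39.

6

714 mod 39 = 12 (since 18·39 = 702).
(18 − 12) mod 39 = 6.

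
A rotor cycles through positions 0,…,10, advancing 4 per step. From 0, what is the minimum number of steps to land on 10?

8

4⁻¹ ≡ 3 (mod 11) because 4·3 = 12 = 1·11 + 1.
So x ≡ 3·10 = 30 ≡ 8 (mod 11).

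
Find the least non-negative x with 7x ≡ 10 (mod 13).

The inverse of 7 mod 13 is 2 (since 7·2 = 14 ≡ 1).
Multiplying both sides by 2: x ≡ 2·10 = 20 ≡ 7 (mod 13).
Check: 7·7 = 49 = 3·13 + 10.

7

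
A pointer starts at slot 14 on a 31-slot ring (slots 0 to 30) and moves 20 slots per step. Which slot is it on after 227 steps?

28

227·20 = 4540.
4540 − 146·31 = 14, so 4540 ≡ 14 (mod 31).
(14 + 14) mod 31 = 28.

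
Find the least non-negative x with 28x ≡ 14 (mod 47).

28⁻¹ ≡ 42 (mod 47) because 28·42 = 1176 = 25·47 + 1.
Multiplying both sides by 42: x ≡ 42·14 = 588 ≡ 24 (mod 47).

24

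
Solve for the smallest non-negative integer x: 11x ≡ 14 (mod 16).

10

The inverse of 11 mod 16 is 3 (since 11·3 = 33 ≡ 1).
So x ≡ 3·14 = 42 ≡ 10 (mod 16).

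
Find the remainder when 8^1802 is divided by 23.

Square-and-reduce mod 23: 8^1≡8, 8^2≡18, 8^4≡2, 8^8≡4, 8^16≡16, 8^32≡3, 8^64≡9, 8^128≡12, 8^256≡6, 8^512≡13, 8^1024≡8.
1802 = 2 + 8 + 256 + 512 + 1024, so 8^1802 ≡ 18·4·6·13·8 ≡ 9 (mod 23).

9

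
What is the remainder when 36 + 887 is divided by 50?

23

Dividing 887 by 50 gives quotient 17 and remainder 37.
(36 + 37) mod 50 = 23.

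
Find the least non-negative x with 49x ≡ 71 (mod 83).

The inverse of 49 mod 83 is 61 (since 49·61 = 2989 ≡ 1).
Multiplying both sides by 61: x ≡ 61·71 = 4331 ≡ 15 (mod 83).

15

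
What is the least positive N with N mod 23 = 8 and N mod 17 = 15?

x ≡ 15 (mod 17) gives x ∈ {15, 32, 49, 66, 83, 100}.
The first of these with x mod 23 = 8 is 100.

100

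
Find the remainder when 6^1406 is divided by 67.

55

By repeated squaring mod 67: 6^1≡6, 6^2≡36, 6^4≡23, 6^8≡60, 6^16≡49, 6^32≡56, 6^64≡54, 6^128≡35, 6^256≡19, 6^512≡26, 6^1024≡6.
1406 = 2 + 4 + 8 + 16 + 32 + 64 + 256 + 1024, so 6^1406 ≡ 36·23·60·49·56·54·19·6 ≡ 55 (mod 67).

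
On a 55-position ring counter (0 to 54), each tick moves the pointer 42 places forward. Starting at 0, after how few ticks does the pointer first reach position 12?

16

The inverse of 42 mod 55 is 38 (since 42·38 = 1596 ≡ 1).
Multiplying both sides by 38: x ≡ 38·12 = 456 ≡ 16 (mod 55).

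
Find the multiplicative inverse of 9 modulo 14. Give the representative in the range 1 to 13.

11

14 = 1·9 + 5
9 = 1·5 + 4
5 = 1·4 + 1
4 = 4·1 + 0
Back-substituting gives 9·11 ≡ 1 (mod 14).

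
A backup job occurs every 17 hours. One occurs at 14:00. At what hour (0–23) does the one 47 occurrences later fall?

21

47·17 = 799.
799 = 33·24 + 7, so 799 mod 24 = 7.
(14 + 7) mod 24 = 21.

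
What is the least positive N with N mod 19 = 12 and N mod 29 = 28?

202

x ≡ 12 (mod 19) gives x ∈ {12, 31, 50, 69, 88, 107, 126, 145, …}.
The first of these with x mod 29 = 28 is 202.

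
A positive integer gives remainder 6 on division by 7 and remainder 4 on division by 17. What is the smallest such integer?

55

x ≡ 6 (mod 7) gives x ∈ {6, 13, 20, 27, 34, 41, 48, 55}.
The first of these with x mod 17 = 4 is 55.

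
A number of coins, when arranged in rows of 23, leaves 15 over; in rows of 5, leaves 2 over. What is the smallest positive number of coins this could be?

107

x ≡ 2 (mod 5) gives x ∈ {2, 7, 12, 17, 22, 27, 32, 37, …}.
The first of these with x mod 23 = 15 is 107.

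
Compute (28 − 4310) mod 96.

Dividing 4310 by 96 gives quotient 44 and remainder 86.
(28 − 86) mod 96 = 38.

38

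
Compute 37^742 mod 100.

By repeated squaring mod 100: 37^1≡37, 37^2≡69, 37^4≡61, 37^8≡21, 37^16≡41, 37^32≡81, 37^64≡61, 37^128≡21, 37^256≡41, 37^512≡81.
Since 742 = 2 + 4 + 32 + 64 + 128 + 512 in binary, 37^742 ≡ 69·61·81·61·21·81 ≡ 69 (mod 100).

69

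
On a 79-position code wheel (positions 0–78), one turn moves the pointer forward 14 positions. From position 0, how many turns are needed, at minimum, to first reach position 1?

79 = 5·14 + 9
14 = 1·9 + 5
9 = 1·5 + 4
5 = 1·4 + 1
4 = 4·1 + 0
Back-substituting gives 14·17 ≡ 1 (mod 79).

17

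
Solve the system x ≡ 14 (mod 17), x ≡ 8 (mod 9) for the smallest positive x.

Since 9·2 ≡ 1 (mod 17), take x = 8 + 9·((14−8)·2 mod 17) = 8 + 9·12 = 116.
Check: 116 mod 17 = 14, 116 mod 9 = 8.

116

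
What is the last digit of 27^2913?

The units digit of 27^n cycles with period 4: 7, 9, 3, 1, …
2913 mod 4 = 1, so the last digit matches 7^1 = 7.

7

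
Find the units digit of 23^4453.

3

Powers of 3 mod 10 repeat with period 4: 3, 9, 7, 1.
4453 leaves remainder 1 on division by 4, so 23^4453 ends in 3.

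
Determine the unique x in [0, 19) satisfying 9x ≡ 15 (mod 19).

9⁻¹ ≡ 17 (mod 19) because 9·17 = 153 = 8·19 + 1.
So x ≡ 17·15 = 255 ≡ 8 (mod 19).

8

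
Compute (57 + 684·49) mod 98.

57

684·49 = 33516.
Dividing 33516 by 98 gives quotient 342 and remainder 0.
(57 + 0) mod 98 = 57.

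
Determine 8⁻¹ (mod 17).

15

8·15 = 120 = 7·17 + 1, so 8⁻¹ ≡ 15 (mod 17).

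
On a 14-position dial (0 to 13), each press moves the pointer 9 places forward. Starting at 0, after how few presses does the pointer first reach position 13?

3

9⁻¹ ≡ 11 (mod 14) because 9·11 = 99 = 7·14 + 1.
Multiplying both sides by 11: x ≡ 11·13 = 143 ≡ 3 (mod 14).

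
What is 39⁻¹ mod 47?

41

47 = 1·39 + 8
39 = 4·8 + 7
8 = 1·7 + 1
7 = 7·1 + 0
Back-substituting gives 39·41 ≡ 1 (mod 47).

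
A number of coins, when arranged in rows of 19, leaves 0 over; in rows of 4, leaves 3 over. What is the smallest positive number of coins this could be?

x ≡ 3 (mod 4) gives x ∈ {3, 7, 11, 15, 19}.
The first of these with x mod 19 = 0 is 19.

19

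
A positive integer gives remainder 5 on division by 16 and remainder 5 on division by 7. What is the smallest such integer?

Since 7·7 ≡ 1 (mod 16), take x = 5 + 7·((5−5)·7 mod 16) = 5 + 7·0 = 5.
Check: 5 mod 16 = 5, 5 mod 7 = 5.

5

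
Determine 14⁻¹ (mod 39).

39 = 2·14 + 11
14 = 1·11 + 3
11 = 3·3 + 2
3 = 1·2 + 1
2 = 2·1 + 0
Back-substituting gives 14·14 ≡ 1 (mod 39).

14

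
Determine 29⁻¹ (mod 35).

29·29 = 841 = 24·35 + 1, so 29⁻¹ ≡ 29 (mod 35).

29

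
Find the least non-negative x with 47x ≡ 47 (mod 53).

The inverse of 47 mod 53 is 44 (since 47·44 = 2068 ≡ 1).
So x ≡ 44·47 = 2068 ≡ 1 (mod 53).

1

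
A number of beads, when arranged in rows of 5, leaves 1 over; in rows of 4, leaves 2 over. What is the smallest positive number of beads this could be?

6

x ≡ 2 (mod 4) gives x ∈ {2, 6}.
The first of these with x mod 5 = 1 is 6.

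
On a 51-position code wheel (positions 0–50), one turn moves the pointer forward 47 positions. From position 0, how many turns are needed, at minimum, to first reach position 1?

47·38 = 1786 = 35·51 + 1, so 47⁻¹ ≡ 38 (mod 51).

38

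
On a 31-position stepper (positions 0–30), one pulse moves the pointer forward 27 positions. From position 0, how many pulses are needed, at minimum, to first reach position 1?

31 = 1·27 + 4
27 = 6·4 + 3
4 = 1·3 + 1
3 = 3·1 + 0
Back-substituting gives 27·23 ≡ 1 (mod 31).

23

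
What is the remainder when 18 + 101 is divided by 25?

101 − 4·25 = 1, so 101 ≡ 1 (mod 25).
(18 + 1) mod 25 = 19.

19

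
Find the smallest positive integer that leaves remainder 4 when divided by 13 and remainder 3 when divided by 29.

264

Since 29·9 ≡ 1 (mod 13), take x = 3 + 29·((4−3)·9 mod 13) = 3 + 29·9 = 264.
Check: 264 mod 13 = 4, 264 mod 29 = 3.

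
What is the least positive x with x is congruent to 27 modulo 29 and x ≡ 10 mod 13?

114

x ≡ 10 (mod 13) gives x ∈ {10, 23, 36, 49, 62, 75, 88, 101, …}.
The first of these with x mod 29 = 27 is 114.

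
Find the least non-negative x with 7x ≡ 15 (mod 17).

The inverse of 7 mod 17 is 5 (since 7·5 = 35 ≡ 1).
Multiplying both sides by 5: x ≡ 5·15 = 75 ≡ 7 (mod 17).
Check: 7·7 = 49 = 2·17 + 15.

7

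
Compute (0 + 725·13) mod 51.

725·13 = 9425.
Dividing 9425 by 51 gives quotient 184 and remainder 41.
(0 + 41) mod 51 = 41.

41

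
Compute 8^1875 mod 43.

Square-and-reduce mod 43: 8^1≡8, 8^2≡21, 8^4≡11, 8^8≡35, 8^16≡21, 8^32≡11, 8^64≡35, 8^128≡21, 8^256≡11, 8^512≡35, 8^1024≡21.
1875 = 1 + 2 + 16 + 64 + 256 + 512 + 1024, so 8^1875 ≡ 8·21·21·35·11·35·21 ≡ 27 (mod 43).

27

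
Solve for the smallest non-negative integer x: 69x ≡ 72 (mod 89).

The inverse of 69 mod 89 is 40 (since 69·40 = 2760 ≡ 1).
So x ≡ 40·72 = 2880 ≡ 32 (mod 89).

32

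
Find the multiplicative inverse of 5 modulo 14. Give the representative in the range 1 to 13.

3

5·3 = 15 = 1·14 + 1, so 5⁻¹ ≡ 3 (mod 14).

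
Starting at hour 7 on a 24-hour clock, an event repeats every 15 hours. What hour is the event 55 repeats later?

16

55·15 = 825.
Dividing 825 by 24 gives quotient 34 and remainder 9.
(7 + 9) mod 24 = 16.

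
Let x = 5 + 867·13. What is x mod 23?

6

867·13 = 11271.
11271 = 490·23 + 1, so 11271 mod 23 = 1.
(5 + 1) mod 23 = 6.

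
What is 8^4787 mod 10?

2

The units digit of 8^n cycles with period 4: 8, 4, 2, 6, …
4787 mod 4 = 3, so the last digit matches 8^3 = 2.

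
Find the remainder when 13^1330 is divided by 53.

47

Successive squares of 13 mod 53: 13^1≡13, 13^2≡10, 13^4≡47, 13^8≡36, 13^16≡24, 13^32≡46, 13^64≡49, 13^128≡16, 13^256≡44, 13^512≡28, 13^1024≡42.
Since 1330 = 2 + 16 + 32 + 256 + 1024 in binary, 13^1330 ≡ 10·24·46·44·42 ≡ 47 (mod 53).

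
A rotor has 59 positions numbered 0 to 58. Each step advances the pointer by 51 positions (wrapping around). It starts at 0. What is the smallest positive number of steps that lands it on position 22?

The inverse of 51 mod 59 is 22 (since 51·22 = 1122 ≡ 1).
Multiplying both sides by 22: x ≡ 22·22 = 484 ≡ 12 (mod 59).

12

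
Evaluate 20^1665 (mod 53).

Square-and-reduce mod 53: 20^1≡20, 20^2≡29, 20^4≡46, 20^8≡49, 20^16≡16, 20^32≡44, 20^64≡28, 20^128≡42, 20^256≡15, 20^512≡13, 20^1024≡10.
Since 1665 = 1 + 128 + 512 + 1024 in binary, 20^1665 ≡ 20·42·13·10 ≡ 20 (mod 53).

20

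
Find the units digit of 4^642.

The units digit of 4^n cycles with period 2: 4, 6, …
642 mod 2 = 0, so the last digit matches 4^2 = 6.

6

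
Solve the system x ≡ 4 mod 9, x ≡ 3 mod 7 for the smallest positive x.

Since 7·4 ≡ 1 (mod 9), take x = 3 + 7·((4−3)·4 mod 9) = 3 + 7·4 = 31.
Check: 31 mod 9 = 4, 31 mod 7 = 3.

31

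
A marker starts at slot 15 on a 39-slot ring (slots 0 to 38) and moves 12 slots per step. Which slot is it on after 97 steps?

97·12 = 1164.
Dividing 1164 by 39 gives quotient 29 and remainder 33.
(15 + 33) mod 39 = 9.

9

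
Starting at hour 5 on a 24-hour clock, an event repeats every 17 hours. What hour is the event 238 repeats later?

238·17 = 4046.
4046 mod 24 = 14 (since 168·24 = 4032).
(5 + 14) mod 24 = 19.

19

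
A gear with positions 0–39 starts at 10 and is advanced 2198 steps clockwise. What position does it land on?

Dividing 2198 by 40 gives quotient 54 and remainder 38.
(10 + 38) mod 40 = 8.

8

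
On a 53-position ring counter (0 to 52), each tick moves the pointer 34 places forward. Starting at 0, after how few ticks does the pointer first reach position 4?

The inverse of 34 mod 53 is 39 (since 34·39 = 1326 ≡ 1).
Multiplying both sides by 39: x ≡ 39·4 = 156 ≡ 50 (mod 53).

50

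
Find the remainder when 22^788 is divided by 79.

Successive squares of 22 mod 79: 22^1≡22, 22^2≡10, 22^4≡21, 22^8≡46, 22^16≡62, 22^32≡52, 22^64≡18, 22^128≡8, 22^256≡64, 22^512≡67.
Since 788 = 4 + 16 + 256 + 512 in binary, 22^788 ≡ 21·62·64·67 ≡ 46 (mod 79).

46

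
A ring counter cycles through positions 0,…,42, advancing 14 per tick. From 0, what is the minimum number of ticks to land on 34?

The inverse of 14 mod 43 is 40 (since 14·40 = 560 ≡ 1).
Multiplying both sides by 40: x ≡ 40·34 = 1360 ≡ 27 (mod 43).
Check: 14·27 = 378 = 8·43 + 34.

27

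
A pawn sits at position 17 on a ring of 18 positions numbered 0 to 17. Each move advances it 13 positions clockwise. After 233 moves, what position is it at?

233·13 = 3029.
3029 − 168·18 = 5, so 3029 ≡ 5 (mod 18).
(17 + 5) mod 18 = 4.

4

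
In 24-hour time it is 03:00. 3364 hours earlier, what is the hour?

23

3364 − 140·24 = 4, so 3364 ≡ 4 (mod 24).
(3 − 4) mod 24 = 23.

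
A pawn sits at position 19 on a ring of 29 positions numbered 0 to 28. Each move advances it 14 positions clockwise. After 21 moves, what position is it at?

21·14 = 294.
294 mod 29 = 4 (since 10·29 = 290).
(19 + 4) mod 29 = 23.

23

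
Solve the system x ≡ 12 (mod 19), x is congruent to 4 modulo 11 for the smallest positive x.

x ≡ 4 (mod 11) gives x ∈ {4, 15, 26, 37, 48, 59, 70, 81, …}.
The first of these with x mod 19 = 12 is 202.

202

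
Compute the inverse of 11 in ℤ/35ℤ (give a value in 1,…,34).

16

11·16 = 176 = 5·35 + 1, so 11⁻¹ ≡ 16 (mod 35).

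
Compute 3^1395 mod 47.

Successive squares of 3 mod 47: 3^1≡3, 3^2≡9, 3^4≡34, 3^8≡28, 3^16≡32, 3^32≡37, 3^64≡6, 3^128≡36, 3^256≡27, 3^512≡24, 3^1024≡12.
Since 1395 = 1 + 2 + 16 + 32 + 64 + 256 + 1024 in binary, 3^1395 ≡ 3·9·32·37·6·27·12 ≡ 42 (mod 47).

42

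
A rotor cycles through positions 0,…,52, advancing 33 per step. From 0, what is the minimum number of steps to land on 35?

38

33⁻¹ ≡ 45 (mod 53) because 33·45 = 1485 = 28·53 + 1.
Multiplying both sides by 45: x ≡ 45·35 = 1575 ≡ 38 (mod 53).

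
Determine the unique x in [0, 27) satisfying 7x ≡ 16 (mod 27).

The inverse of 7 mod 27 is 4 (since 7·4 = 28 ≡ 1).
So x ≡ 4·16 = 64 ≡ 10 (mod 27).
Check: 7·10 = 70 = 2·27 + 16.

10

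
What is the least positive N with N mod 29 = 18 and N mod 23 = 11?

540

x ≡ 11 (mod 23) gives x ∈ {11, 34, 57, 80, 103, 126, 149, 172, …}.
The first of these with x mod 29 = 18 is 540.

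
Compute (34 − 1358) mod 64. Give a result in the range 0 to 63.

20

1358 − 21·64 = 14, so 1358 ≡ 14 (mod 64).
(34 − 14) mod 64 = 20.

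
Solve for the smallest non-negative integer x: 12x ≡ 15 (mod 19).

6

12⁻¹ ≡ 8 (mod 19) because 12·8 = 96 = 5·19 + 1.
Multiplying both sides by 8: x ≡ 8·15 = 120 ≡ 6 (mod 19).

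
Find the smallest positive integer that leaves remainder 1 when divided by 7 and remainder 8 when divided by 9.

x ≡ 1 (mod 7) gives x ∈ {1, 8}.
The first of these with x mod 9 = 8 is 8.

8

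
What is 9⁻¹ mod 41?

9·32 = 288 = 7·41 + 1, so 9⁻¹ ≡ 32 (mod 41).

32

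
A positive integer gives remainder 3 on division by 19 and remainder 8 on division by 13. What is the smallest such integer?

x ≡ 8 (mod 13) gives x ∈ {8, 21, 34, 47, 60}.
The first of these with x mod 19 = 3 is 60.

60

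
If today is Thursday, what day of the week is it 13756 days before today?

13756 − 1965·7 = 1, so 13756 ≡ 1 (mod 7).
Thursday − 1 day → Wednesday.

Wednesday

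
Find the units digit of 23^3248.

The units digit of 23^n cycles with period 4: 3, 9, 7, 1, …
3248 mod 4 = 0, so the last digit matches 3^4 = 1.

1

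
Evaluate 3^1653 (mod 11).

5

By repeated squaring mod 11: 3^1≡3, 3^2≡9, 3^4≡4, 3^8≡5, 3^16≡3, 3^32≡9, 3^64≡4, 3^128≡5, 3^256≡3, 3^512≡9, 3^1024≡4.
Since 1653 = 1 + 4 + 16 + 32 + 64 + 512 + 1024 in binary, 3^1653 ≡ 3·4·3·9·4·9·4 ≡ 5 (mod 11).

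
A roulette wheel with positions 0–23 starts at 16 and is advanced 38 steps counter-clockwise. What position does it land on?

2

38 mod 24 = 14 (since 1·24 = 24).
(16 − 14) mod 24 = 2.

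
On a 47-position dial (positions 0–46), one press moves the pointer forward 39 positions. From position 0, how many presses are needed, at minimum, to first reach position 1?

41

47 = 1·39 + 8
39 = 4·8 + 7
8 = 1·7 + 1
7 = 7·1 + 0
Back-substituting gives 39·41 ≡ 1 (mod 47).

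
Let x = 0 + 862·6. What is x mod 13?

862·6 = 5172.
5172 − 397·13 = 11, so 5172 ≡ 11 (mod 13).
(0 + 11) mod 13 = 11.

11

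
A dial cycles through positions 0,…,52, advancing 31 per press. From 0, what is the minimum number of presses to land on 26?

31⁻¹ ≡ 12 (mod 53) because 31·12 = 372 = 7·53 + 1.
So x ≡ 12·26 = 312 ≡ 47 (mod 53).

47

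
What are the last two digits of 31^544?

21

Square-and-reduce mod 100: 31^1≡31, 31^2≡61, 31^4≡21, 31^8≡41, 31^16≡81, 31^32≡61, 31^64≡21, 31^128≡41, 31^256≡81, 31^512≡61.
Since 544 = 32 + 512 in binary, 31^544 ≡ 61·61 ≡ 21 (mod 100).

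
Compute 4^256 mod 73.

Successive squares of 4 mod 73: 4^1≡4, 4^2≡16, 4^4≡37, 4^8≡55, 4^16≡32, 4^32≡2, 4^64≡4, 4^128≡16, 4^256≡37.
256 = 256, so 4^256 ≡ 37 ≡ 37 (mod 73).

37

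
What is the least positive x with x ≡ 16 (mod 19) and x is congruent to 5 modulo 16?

x ≡ 5 (mod 16) gives x ∈ {5, 21, 37, 53, 69, 85, 101, 117, …}.
The first of these with x mod 19 = 16 is 149.

149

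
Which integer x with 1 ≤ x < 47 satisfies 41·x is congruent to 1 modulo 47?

39

41·39 = 1599 = 34·47 + 1, so 41⁻¹ ≡ 39 (mod 47).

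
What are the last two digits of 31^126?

Successive squares of 31 mod 100: 31^1≡31, 31^2≡61, 31^4≡21, 31^8≡41, 31^16≡81, 31^32≡61, 31^64≡21.
126 = 2 + 4 + 8 + 16 + 32 + 64, so 31^126 ≡ 61·21·41·81·61·21 ≡ 81 (mod 100).

81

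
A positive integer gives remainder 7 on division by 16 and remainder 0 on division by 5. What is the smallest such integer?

55

x ≡ 0 (mod 5) gives x ∈ {0, 5, 10, 15, 20, 25, 30, 35, …}.
The first of these with x mod 16 = 7 is 55.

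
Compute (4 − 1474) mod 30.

0

1474 = 49·30 + 4, so 1474 mod 30 = 4.
(4 − 4) mod 30 = 0.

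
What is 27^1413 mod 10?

7

Last digits of 7^n: 7, 9, 3, 1 (period 4).
1413 leaves remainder 1 on division by 4, so 27^1413 ends in 7.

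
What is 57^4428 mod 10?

Powers of 7 mod 10 repeat with period 4: 7, 9, 3, 1.
4428 mod 4 = 0, so the last digit matches 7^4 = 1.

1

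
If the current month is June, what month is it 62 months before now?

62 − 5·12 = 2, so 62 ≡ 2 (mod 12).
June − 2 months → April.

April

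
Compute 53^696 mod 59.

1

By repeated squaring mod 59: 53^1≡53, 53^2≡36, 53^4≡57, 53^8≡4, 53^16≡16, 53^32≡20, 53^64≡46, 53^128≡51, 53^256≡5, 53^512≡25.
Since 696 = 8 + 16 + 32 + 128 + 512 in binary, 53^696 ≡ 4·16·20·51·25 ≡ 1 (mod 59).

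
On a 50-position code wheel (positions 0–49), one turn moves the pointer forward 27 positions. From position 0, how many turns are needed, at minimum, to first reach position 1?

13

50 = 1·27 + 23
27 = 1·23 + 4
23 = 5·4 + 3
4 = 1·3 + 1
3 = 3·1 + 0
Back-substituting gives 27·13 ≡ 1 (mod 50).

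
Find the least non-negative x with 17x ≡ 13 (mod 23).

17

17⁻¹ ≡ 19 (mod 23) because 17·19 = 323 = 14·23 + 1.
Multiplying both sides by 19: x ≡ 19·13 = 247 ≡ 17 (mod 23).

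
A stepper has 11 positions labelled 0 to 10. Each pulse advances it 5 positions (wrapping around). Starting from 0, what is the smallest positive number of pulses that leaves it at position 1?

11 = 2·5 + 1
5 = 5·1 + 0
Back-substituting gives 5·9 ≡ 1 (mod 11).

9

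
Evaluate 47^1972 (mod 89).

Successive squares of 47 mod 89: 47^1≡47, 47^2≡73, 47^4≡78, 47^8≡32, 47^16≡45, 47^32≡67, 47^64≡39, 47^128≡8, 47^256≡64, 47^512≡2, 47^1024≡4.
1972 = 4 + 16 + 32 + 128 + 256 + 512 + 1024, so 47^1972 ≡ 78·45·67·8·64·2·4 ≡ 64 (mod 89).

64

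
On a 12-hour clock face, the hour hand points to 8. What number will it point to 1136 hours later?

4

Dividing 1136 by 12 gives quotient 94 and remainder 8.
8 + 8 → 4 on a 12-hour dial.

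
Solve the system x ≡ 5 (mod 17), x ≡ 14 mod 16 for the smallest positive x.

x ≡ 14 (mod 16) gives x ∈ {14, 30, 46, 62, 78, 94, 110, 126, …}.
The first of these with x mod 17 = 5 is 158.

158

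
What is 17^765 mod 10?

The units digit of 17^n cycles with period 4: 7, 9, 3, 1, …
765 leaves remainder 1 on division by 4, so 17^765 ends in 7.

7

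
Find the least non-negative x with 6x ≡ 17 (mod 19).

6⁻¹ ≡ 16 (mod 19) because 6·16 = 96 = 5·19 + 1.
So x ≡ 16·17 = 272 ≡ 6 (mod 19).

6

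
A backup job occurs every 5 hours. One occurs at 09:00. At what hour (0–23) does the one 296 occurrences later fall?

296·5 = 1480.
1480 mod 24 = 16 (since 61·24 = 1464).
(9 + 16) mod 24 = 1.

1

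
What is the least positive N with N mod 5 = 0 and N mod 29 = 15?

15

x ≡ 0 (mod 5) gives x ∈ {0, 5, 10, 15}.
The first of these with x mod 29 = 15 is 15.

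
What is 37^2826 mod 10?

Powers of 7 mod 10 repeat with period 4: 7, 9, 3, 1.
2826 mod 4 = 2, so the last digit matches 7^2 = 9.

9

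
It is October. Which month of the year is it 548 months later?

548 = 45·12 + 8, so 548 mod 12 = 8.
October + 8 months → June.

June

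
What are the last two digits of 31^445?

Successive squares of 31 mod 100: 31^1≡31, 31^2≡61, 31^4≡21, 31^8≡41, 31^16≡81, 31^32≡61, 31^64≡21, 31^128≡41, 31^256≡81.
Since 445 = 1 + 4 + 8 + 16 + 32 + 128 + 256 in binary, 31^445 ≡ 31·21·41·81·61·41·81 ≡ 51 (mod 100).

51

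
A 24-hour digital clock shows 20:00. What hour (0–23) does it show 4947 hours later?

4947 − 206·24 = 3, so 4947 ≡ 3 (mod 24).
(20 + 3) mod 24 = 23.

23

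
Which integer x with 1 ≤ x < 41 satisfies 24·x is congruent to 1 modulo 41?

24·12 = 288 = 7·41 + 1, so 24⁻¹ ≡ 12 (mod 41).

12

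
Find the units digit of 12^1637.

2

The units digit of 12^n cycles with period 4: 2, 4, 8, 6, …
1637 leaves remainder 1 on division by 4, so 12^1637 ends in 2.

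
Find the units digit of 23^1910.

9

The units digit of 23^n cycles with period 4: 3, 9, 7, 1, …
1910 mod 4 = 2, so the last digit matches 3^2 = 9.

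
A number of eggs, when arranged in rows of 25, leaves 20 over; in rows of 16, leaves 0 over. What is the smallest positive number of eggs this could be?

320

x ≡ 0 (mod 16) gives x ∈ {0, 16, 32, 48, 64, 80, 96, 112, …}.
The first of these with x mod 25 = 20 is 320.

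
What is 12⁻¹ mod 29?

17

29 = 2·12 + 5
12 = 2·5 + 2
5 = 2·2 + 1
2 = 2·1 + 0
Back-substituting gives 12·17 ≡ 1 (mod 29).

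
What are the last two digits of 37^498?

Square-and-reduce mod 100: 37^1≡37, 37^2≡69, 37^4≡61, 37^8≡21, 37^16≡41, 37^32≡81, 37^64≡61, 37^128≡21, 37^256≡41.
Since 498 = 2 + 16 + 32 + 64 + 128 + 256 in binary, 37^498 ≡ 69·41·81·61·21·41 ≡ 29 (mod 100).

29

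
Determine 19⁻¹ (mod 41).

13

19·13 = 247 = 6·41 + 1, so 19⁻¹ ≡ 13 (mod 41).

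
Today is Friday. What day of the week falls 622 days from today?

622 mod 7 = 6 (since 88·7 = 616).
Friday + 6 days → Thursday.

Thursday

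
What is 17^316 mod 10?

Last digits of 7^n: 7, 9, 3, 1 (period 4).
316 leaves remainder 0 on division by 4, so 17^316 ends in 1.

1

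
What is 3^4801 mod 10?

Last digits of 3^n: 3, 9, 7, 1 (period 4).
4801 mod 4 = 1, so the last digit matches 3^1 = 3.

3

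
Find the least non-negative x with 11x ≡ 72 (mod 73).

11⁻¹ ≡ 20 (mod 73) because 11·20 = 220 = 3·73 + 1.
So x ≡ 20·72 = 1440 ≡ 53 (mod 73).

53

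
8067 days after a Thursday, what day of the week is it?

Sunday

8067 − 1152·7 = 3, so 8067 ≡ 3 (mod 7).
Thursday + 3 days → Sunday.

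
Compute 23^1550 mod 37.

11

Square-and-reduce mod 37: 23^1≡23, 23^2≡11, 23^4≡10, 23^8≡26, 23^16≡10, 23^32≡26, 23^64≡10, 23^128≡26, 23^256≡10, 23^512≡26, 23^1024≡10.
1550 = 2 + 4 + 8 + 512 + 1024, so 23^1550 ≡ 11·10·26·26·10 ≡ 11 (mod 37).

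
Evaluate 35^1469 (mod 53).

By repeated squaring mod 53: 35^1≡35, 35^2≡6, 35^4≡36, 35^8≡24, 35^16≡46, 35^32≡49, 35^64≡16, 35^128≡44, 35^256≡28, 35^512≡42, 35^1024≡15.
1469 = 1 + 4 + 8 + 16 + 32 + 128 + 256 + 1024, so 35^1469 ≡ 35·36·24·46·49·44·28·15 ≡ 30 (mod 53).

30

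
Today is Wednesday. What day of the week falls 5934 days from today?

Monday

5934 − 847·7 = 5, so 5934 ≡ 5 (mod 7).
Wednesday + 5 days → Monday.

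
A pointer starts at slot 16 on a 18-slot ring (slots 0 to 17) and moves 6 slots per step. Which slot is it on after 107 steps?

10

107·6 = 642.
642 = 35·18 + 12, so 642 mod 18 = 12.
(16 + 12) mod 18 = 10.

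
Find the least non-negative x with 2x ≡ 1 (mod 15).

8

The inverse of 2 mod 15 is 8 (since 2·8 = 16 ≡ 1).
Multiplying both sides by 8: x ≡ 8·1 = 8 ≡ 8 (mod 15).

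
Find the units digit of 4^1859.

4

The units digit of 4^n cycles with period 2: 4, 6, …
1859 leaves remainder 1 on division by 2, so 4^1859 ends in 4.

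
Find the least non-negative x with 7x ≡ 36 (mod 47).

32

7⁻¹ ≡ 27 (mod 47) because 7·27 = 189 = 4·47 + 1.
Multiplying both sides by 27: x ≡ 27·36 = 972 ≡ 32 (mod 47).
Check: 7·32 = 224 = 4·47 + 36.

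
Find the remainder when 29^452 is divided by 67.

37

Square-and-reduce mod 67: 29^1≡29, 29^2≡37, 29^4≡29, 29^8≡37, 29^16≡29, 29^32≡37, 29^64≡29, 29^128≡37, 29^256≡29.
Since 452 = 4 + 64 + 128 + 256 in binary, 29^452 ≡ 29·29·37·29 ≡ 37 (mod 67).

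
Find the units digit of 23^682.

Powers of 3 mod 10 repeat with period 4: 3, 9, 7, 1.
682 mod 4 = 2, so the last digit matches 3^2 = 9.

9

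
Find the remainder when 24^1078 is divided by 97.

Square-and-reduce mod 97: 24^1≡24, 24^2≡91, 24^4≡36, 24^8≡35, 24^16≡61, 24^32≡35, 24^64≡61, 24^128≡35, 24^256≡61, 24^512≡35, 24^1024≡61.
Since 1078 = 2 + 4 + 16 + 32 + 1024 in binary, 24^1078 ≡ 91·36·61·35·61 ≡ 16 (mod 97).

16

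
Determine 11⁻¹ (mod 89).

11·81 = 891 = 10·89 + 1, so 11⁻¹ ≡ 81 (mod 89).

81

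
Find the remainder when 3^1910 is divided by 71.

32

By repeated squaring mod 71: 3^1≡3, 3^2≡9, 3^4≡10, 3^8≡29, 3^16≡60, 3^32≡50, 3^64≡15, 3^128≡12, 3^256≡2, 3^512≡4, 3^1024≡16.
1910 = 2 + 4 + 16 + 32 + 64 + 256 + 512 + 1024, so 3^1910 ≡ 9·10·60·50·15·2·4·16 ≡ 32 (mod 71).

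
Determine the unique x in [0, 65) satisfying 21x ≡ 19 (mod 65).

The inverse of 21 mod 65 is 31 (since 21·31 = 651 ≡ 1).
So x ≡ 31·19 = 589 ≡ 4 (mod 65).
Check: 21·4 = 84 = 1·65 + 19.

4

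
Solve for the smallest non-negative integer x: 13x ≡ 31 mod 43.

13⁻¹ ≡ 10 (mod 43) because 13·10 = 130 = 3·43 + 1.
Multiplying both sides by 10: x ≡ 10·31 = 310 ≡ 9 (mod 43).

9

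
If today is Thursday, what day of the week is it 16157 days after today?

Friday

16157 − 2308·7 = 1, so 16157 ≡ 1 (mod 7).
Thursday + 1 day → Friday.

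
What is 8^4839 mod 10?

2

Powers of 8 mod 10 repeat with period 4: 8, 4, 2, 6.
4839 mod 4 = 3, so the last digit matches 8^3 = 2.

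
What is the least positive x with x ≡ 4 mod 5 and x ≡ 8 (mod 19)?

84

x ≡ 4 (mod 5) gives x ∈ {4, 9, 14, 19, 24, 29, 34, 39, …}.
The first of these with x mod 19 = 8 is 84.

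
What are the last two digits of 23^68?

Successive squares of 23 mod 100: 23^1≡23, 23^2≡29, 23^4≡41, 23^8≡81, 23^16≡61, 23^32≡21, 23^64≡41.
68 = 4 + 64, so 23^68 ≡ 41·41 ≡ 81 (mod 100).

81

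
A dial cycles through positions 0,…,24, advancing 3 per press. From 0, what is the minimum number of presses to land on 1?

The inverse of 3 mod 25 is 17 (since 3·17 = 51 ≡ 1).
Multiplying both sides by 17: x ≡ 17·1 = 17 ≡ 17 (mod 25).
Check: 3·17 = 51 = 2·25 + 1.

17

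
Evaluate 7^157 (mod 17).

6

By repeated squaring mod 17: 7^1≡7, 7^2≡15, 7^4≡4, 7^8≡16, 7^16≡1, 7^32≡1, 7^64≡1, 7^128≡1.
157 = 1 + 4 + 8 + 16 + 128, so 7^157 ≡ 7·4·16·1·1 ≡ 6 (mod 17).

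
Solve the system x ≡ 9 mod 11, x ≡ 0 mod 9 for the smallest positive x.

x ≡ 0 (mod 9) gives x ∈ {0, 9}.
The first of these with x mod 11 = 9 is 9.

9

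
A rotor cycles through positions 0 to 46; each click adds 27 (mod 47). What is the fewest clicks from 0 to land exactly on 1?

47 = 1·27 + 20
27 = 1·20 + 7
20 = 2·7 + 6
7 = 1·6 + 1
6 = 6·1 + 0
Back-substituting gives 27·7 ≡ 1 (mod 47).

7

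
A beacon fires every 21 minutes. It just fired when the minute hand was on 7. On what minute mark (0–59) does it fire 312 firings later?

19

312·21 = 6552.
6552 − 109·60 = 12, so 6552 ≡ 12 (mod 60).
(7 + 12) mod 60 = 19.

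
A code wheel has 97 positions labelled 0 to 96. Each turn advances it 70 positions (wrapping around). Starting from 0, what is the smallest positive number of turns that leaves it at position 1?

79

97 = 1·70 + 27
70 = 2·27 + 16
27 = 1·16 + 11
16 = 1·11 + 5
11 = 2·5 + 1
5 = 5·1 + 0
Back-substituting gives 70·79 ≡ 1 (mod 97).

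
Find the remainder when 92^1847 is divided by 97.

Square-and-reduce mod 97: 92^1≡92, 92^2≡25, 92^4≡43, 92^8≡6, 92^16≡36, 92^32≡35, 92^64≡61, 92^128≡35, 92^256≡61, 92^512≡35, 92^1024≡61.
Since 1847 = 1 + 2 + 4 + 16 + 32 + 256 + 512 + 1024 in binary, 92^1847 ≡ 92·25·43·36·35·61·35·61 ≡ 15 (mod 97).

15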